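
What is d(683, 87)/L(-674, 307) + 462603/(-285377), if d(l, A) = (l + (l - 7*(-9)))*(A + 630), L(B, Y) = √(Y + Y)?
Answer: -462603/285377 + 1024593*√614/614 ≈ 41348.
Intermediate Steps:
L(B, Y) = √2*√Y (L(B, Y) = √(2*Y) = √2*√Y)
d(l, A) = (63 + 2*l)*(630 + A) (d(l, A) = (l + (l + 63))*(630 + A) = (l + (63 + l))*(630 + A) = (63 + 2*l)*(630 + A))
d(683, 87)/L(-674, 307) + 462603/(-285377) = (39690 + 63*87 + 1260*683 + 2*87*683)/((√2*√307)) + 462603/(-285377) = (39690 + 5481 + 860580 + 118842)/(√614) + 462603*(-1/285377) = 1024593*(√614/614) - 462603/285377 = 1024593*√614/614 - 462603/285377 = -462603/285377 + 1024593*√614/614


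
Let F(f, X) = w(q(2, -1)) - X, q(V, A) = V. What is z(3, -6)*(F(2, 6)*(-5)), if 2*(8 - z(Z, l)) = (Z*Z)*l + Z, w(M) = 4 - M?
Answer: 670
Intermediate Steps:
F(f, X) = 2 - X (F(f, X) = (4 - 1*2) - X = (4 - 2) - X = 2 - X)
z(Z, l) = 8 - Z/2 - l*Z²/2 (z(Z, l) = 8 - ((Z*Z)*l + Z)/2 = 8 - (Z²*l + Z)/2 = 8 - (l*Z² + Z)/2 = 8 - (Z + l*Z²)/2 = 8 + (-Z/2 - l*Z²/2) = 8 - Z/2 - l*Z²/2)
z(3, -6)*(F(2, 6)*(-5)) = (8 - ½*3 - ½*(-6)*3²)*((2 - 1*6)*(-5)) = (8 - 3/2 - ½*(-6)*9)*((2 - 6)*(-5)) = (8 - 3/2 + 27)*(-4*(-5)) = (67/2)*20 = 670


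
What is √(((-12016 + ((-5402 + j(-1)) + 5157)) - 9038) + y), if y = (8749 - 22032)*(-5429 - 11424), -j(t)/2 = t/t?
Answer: √223837098 ≈ 14961.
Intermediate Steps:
j(t) = -2 (j(t) = -2*t/t = -2*1 = -2)
y = 223858399 (y = -13283*(-16853) = 223858399)
√(((-12016 + ((-5402 + j(-1)) + 5157)) - 9038) + y) = √(((-12016 + ((-5402 - 2) + 5157)) - 9038) + 223858399) = √(((-12016 + (-5404 + 5157)) - 9038) + 223858399) = √(((-12016 - 247) - 9038) + 223858399) = √((-12263 - 9038) + 223858399) = √(-21301 + 223858399) = √223837098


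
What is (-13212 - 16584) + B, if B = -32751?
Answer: -62547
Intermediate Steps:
(-13212 - 16584) + B = (-13212 - 16584) - 32751 = -29796 - 32751 = -62547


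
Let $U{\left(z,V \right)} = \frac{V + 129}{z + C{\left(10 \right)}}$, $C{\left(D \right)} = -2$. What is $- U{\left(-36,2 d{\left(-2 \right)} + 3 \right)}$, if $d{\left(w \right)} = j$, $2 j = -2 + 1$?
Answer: $\frac{131}{38} \approx 3.4474$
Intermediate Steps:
$j = - \frac{1}{2}$ ($j = \frac{-2 + 1}{2} = \frac{1}{2} \left(-1\right) = - \frac{1}{2} \approx -0.5$)
$d{\left(w \right)} = - \frac{1}{2}$
$U{\left(z,V \right)} = \frac{129 + V}{-2 + z}$ ($U{\left(z,V \right)} = \frac{V + 129}{z - 2} = \frac{129 + V}{-2 + z}$)
$- U{\left(-36,2 d{\left(-2 \right)} + 3 \right)} = - \frac{129 + \left(2 \left(- \frac{1}{2}\right) + 3\right)}{-2 - 36} = - \frac{129 + \left(-1 + 3\right)}{-38} = - \frac{\left(-1\right) \left(129 + 2\right)}{38} = - \frac{\left(-1\right) 131}{38} = \left(-1\right) \left(- \frac{131}{38}\right) = \frac{131}{38}$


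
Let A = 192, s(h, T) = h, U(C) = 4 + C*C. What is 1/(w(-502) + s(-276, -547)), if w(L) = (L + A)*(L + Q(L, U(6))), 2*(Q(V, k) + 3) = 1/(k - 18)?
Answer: 22/3437873 ≈ 6.3993e-6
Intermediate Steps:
U(C) = 4 + C²
Q(V, k) = -3 + 1/(2*(-18 + k)) (Q(V, k) = -3 + 1/(2*(k - 18)) = -3 + 1/(2*(-18 + k)))
w(L) = (192 + L)*(-131/44 + L) (w(L) = (L + 192)*(L + (109 - 6*(4 + 6²))/(2*(-18 + (4 + 6²)))) = (192 + L)*(L + (109 - 6*(4 + 36))/(2*(-18 + (4 + 36)))) = (192 + L)*(L + (109 - 6*40)/(2*(-18 + 40))) = (192 + L)*(L + (½)*(109 - 240)/22) = (192 + L)*(L + (½)*(1/22)*(-131)) = (192 + L)*(L - 131/44) = (192 + L)*(-131/44 + L))
1/(w(-502) + s(-276, -547)) = 1/((-6288/11 + (-502)² + (8317/44)*(-502)) - 276) = 1/((-6288/11 + 252004 - 2087567/22) - 276) = 1/(3443945/22 - 276) = 1/(3437873/22) = 22/3437873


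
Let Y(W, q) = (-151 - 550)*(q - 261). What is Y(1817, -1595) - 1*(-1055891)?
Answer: 2356947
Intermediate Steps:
Y(W, q) = 182961 - 701*q (Y(W, q) = -701*(-261 + q) = 182961 - 701*q)
Y(1817, -1595) - 1*(-1055891) = (182961 - 701*(-1595)) - 1*(-1055891) = (182961 + 1118095) + 1055891 = 1301056 + 1055891 = 2356947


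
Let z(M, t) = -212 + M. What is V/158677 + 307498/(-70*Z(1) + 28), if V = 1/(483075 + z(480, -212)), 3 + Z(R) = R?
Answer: 1684549100110589/920345006532 ≈ 1830.3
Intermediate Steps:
Z(R) = -3 + R
V = 1/483343 (V = 1/(483075 + (-212 + 480)) = 1/(483075 + 268) = 1/483343 ≈ 2.0689e-6)
V/158677 + 307498/(-70*Z(1) + 28) = (1/483343)/158677 + 307498/(-70*(-3 + 1) + 28) = (1/483343)*(1/158677) + 307498/(-70*(-2) + 28) = 1/76695417211 + 307498/(140 + 28) = 1/76695417211 + 307498/168 = 1/76695417211 + 307498*(1/168) = 1/76695417211 + 153749/84 = 1684549100110589/920345006532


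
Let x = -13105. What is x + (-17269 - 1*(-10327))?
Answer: -20047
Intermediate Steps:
x + (-17269 - 1*(-10327)) = -13105 + (-17269 - 1*(-10327)) = -13105 + (-17269 + 10327) = -13105 - 6942 = -20047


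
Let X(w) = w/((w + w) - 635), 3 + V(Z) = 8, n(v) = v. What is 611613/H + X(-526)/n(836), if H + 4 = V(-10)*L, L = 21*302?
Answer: 107824257859/5589498299 ≈ 19.290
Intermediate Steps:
V(Z) = 5 (V(Z) = -3 + 8 = 5)
L = 6342
H = 31706 (H = -4 + 5*6342 = -4 + 31710 = 31706)
X(w) = w/(-635 + 2*w) (X(w) = w/(2*w - 635) = w/(-635 + 2*w))
611613/H + X(-526)/n(836) = 611613/31706 - 526/(-635 + 2*(-526))/836 = 611613*(1/31706) - 526/(-635 - 1052)*(1/836) = 611613/31706 - 526/(-1687)*(1/836) = 611613/31706 - 526*(-1/1687)*(1/836) = 611613/31706 + (526/1687)*(1/836) = 611613/31706 + 263/705166 = 107824257859/5589498299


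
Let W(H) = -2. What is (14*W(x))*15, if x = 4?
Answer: -420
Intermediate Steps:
(14*W(x))*15 = (14*(-2))*15 = -28*15 = -420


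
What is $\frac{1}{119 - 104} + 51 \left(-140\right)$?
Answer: $- \frac{107099}{15} \approx -7139.9$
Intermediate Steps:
$\frac{1}{119 - 104} + 51 \left(-140\right) = \frac{1}{119 - 104} - 7140 = \frac{1}{15} - 7140 = - \frac{107099}{15}$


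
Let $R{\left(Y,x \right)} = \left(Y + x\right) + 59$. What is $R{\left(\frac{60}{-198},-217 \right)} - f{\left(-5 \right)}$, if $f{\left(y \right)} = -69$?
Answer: $- \frac{2947}{33} \approx -89.303$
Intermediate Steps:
$R{\left(Y,x \right)} = 59 + Y + x$
$R{\left(\frac{60}{-198},-217 \right)} - f{\left(-5 \right)} = \left(59 + \frac{60}{-198} - 217\right) - -69 = \left(59 + 60 \left(- \frac{1}{198}\right) - 217\right) + 69 = \left(59 - \frac{10}{33} - 217\right) + 69 = - \frac{5224}{33} + 69 = - \frac{2947}{33}$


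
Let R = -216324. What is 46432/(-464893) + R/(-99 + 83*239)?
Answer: -50741994074/4588029017 ≈ -11.060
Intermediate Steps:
46432/(-464893) + R/(-99 + 83*239) = 46432/(-464893) - 216324/(-99 + 83*239) = 46432*(-1/464893) - 216324/(-99 + 19837) = -46432/464893 - 216324/19738 = -46432/464893 - 216324*1/19738 = -46432/464893 - 108162/9869 = -50741994074/4588029017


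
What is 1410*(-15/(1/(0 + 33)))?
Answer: -697950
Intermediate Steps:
1410*(-15/(1/(0 + 33))) = 1410*(-15/(1/33)) = 1410*(-15/1/33) = 1410*(-15*33) = 1410*(-495) = -697950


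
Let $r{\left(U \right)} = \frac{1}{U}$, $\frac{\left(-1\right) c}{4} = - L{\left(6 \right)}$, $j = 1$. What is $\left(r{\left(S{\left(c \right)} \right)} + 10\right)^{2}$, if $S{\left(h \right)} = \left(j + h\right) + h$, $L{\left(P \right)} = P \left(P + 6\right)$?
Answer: $\frac{33304441}{332929} \approx 100.03$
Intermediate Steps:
$L{\left(P \right)} = P \left(6 + P\right)$
$c = 288$ ($c = - 4 \left(- 6 \left(6 + 6\right)\right) = - 4 \left(- 6 \cdot 12\right) = - 4 \left(\left(-1\right) 72\right) = \left(-4\right) \left(-72\right) = 288$)
$S{\left(h \right)} = 1 + 2 h$ ($S{\left(h \right)} = \left(1 + h\right) + h = 1 + 2 h$)
$\left(r{\left(S{\left(c \right)} \right)} + 10\right)^{2} = \left(\frac{1}{1 + 2 \cdot 288} + 10\right)^{2} = \left(\frac{1}{1 + 576} + 10\right)^{2} = \left(\frac{1}{577} + 10\right)^{2} = \left(\frac{5771}{577}\right)^{2} = \frac{33304441}{332929}$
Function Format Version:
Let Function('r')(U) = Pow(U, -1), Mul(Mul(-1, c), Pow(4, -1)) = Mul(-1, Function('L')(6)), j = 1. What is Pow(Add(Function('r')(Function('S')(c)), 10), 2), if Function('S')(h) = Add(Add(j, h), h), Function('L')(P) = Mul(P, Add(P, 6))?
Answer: Rational(33304441, 332929) ≈ 100.03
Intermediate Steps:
Function('L')(P) = Mul(P, Add(6, P))
c = 288 (c = Mul(-4, Mul(-1, Mul(6, Add(6, 6)))) = Mul(-4, Mul(-1, Mul(6, 12))) = Mul(-4, Mul(-1, 72)) = Mul(-4, -72) = 288)
Function('S')(h) = Add(1, Mul(2, h)) (Function('S')(h) = Add(Add(1, h), h) = Add(1, Mul(2, h)))
Pow(Add(Function('r')(Function('S')(c)), 10), 2) = Pow(Add(Pow(Add(1, Mul(2, 288)), -1), 10), 2) = Pow(Add(Pow(Add(1, 576), -1), 10), 2) = Pow(Add(Pow(577, -1), 10), 2) = Pow(Add(Rational(1, 577), 10), 2) = Pow(Rational(5771, 577), 2) = Rational(33304441, 332929)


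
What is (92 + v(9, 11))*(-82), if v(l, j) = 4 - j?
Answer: -6970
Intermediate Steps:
(92 + v(9, 11))*(-82) = (92 + (4 - 1*11))*(-82) = (92 + (4 - 11))*(-82) = (92 - 7)*(-82) = 85*(-82) = -6970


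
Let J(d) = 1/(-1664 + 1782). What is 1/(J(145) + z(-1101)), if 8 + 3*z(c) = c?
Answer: -354/130859 ≈ -0.0027052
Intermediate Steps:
z(c) = -8/3 + c/3
J(d) = 1/118
1/(J(145) + z(-1101)) = 1/(1/118 + (-8/3 + (1/3)*(-1101))) = 1/(1/118 + (-8/3 - 367)) = 1/(1/118 - 1109/3) = 1/(-130859/354) = -354/130859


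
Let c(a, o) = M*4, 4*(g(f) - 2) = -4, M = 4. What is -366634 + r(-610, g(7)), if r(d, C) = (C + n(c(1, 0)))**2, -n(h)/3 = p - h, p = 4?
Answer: -365265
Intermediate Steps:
g(f) = 1 (g(f) = 2 + (1/4)*(-4) = 2 - 1 = 1)
c(a, o) = 16 (c(a, o) = 4*4 = 16)
n(h) = -12 + 3*h (n(h) = -3*(4 - h) = -12 + 3*h)
r(d, C) = (36 + C)**2 (r(d, C) = (C + (-12 + 3*16))**2 = (C + (-12 + 48))**2 = (C + 36)**2 = (36 + C)**2)
-366634 + r(-610, g(7)) = -366634 + (36 + 1)**2 = -366634 + 37**2 = -366634 + 1369 = -365265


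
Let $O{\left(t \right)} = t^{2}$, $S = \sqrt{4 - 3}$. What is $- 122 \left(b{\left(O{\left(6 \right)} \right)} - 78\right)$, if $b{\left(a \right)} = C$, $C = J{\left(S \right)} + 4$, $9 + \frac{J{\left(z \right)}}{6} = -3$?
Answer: $17812$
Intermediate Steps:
$S = 1$ ($S = \sqrt{1} = 1$)
$J{\left(z \right)} = -72$ ($J{\left(z \right)} = -54 + 6 \left(-3\right) = -54 - 18 = -72$)
$C = -68$ ($C = -72 + 4 = -68$)
$b{\left(a \right)} = -68$
$- 122 \left(b{\left(O{\left(6 \right)} \right)} - 78\right) = - 122 \left(-68 - 78\right) = \left(-122\right) \left(-146\right) = 17812$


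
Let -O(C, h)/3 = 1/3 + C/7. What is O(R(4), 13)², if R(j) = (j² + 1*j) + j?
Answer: 6241/49 ≈ 127.37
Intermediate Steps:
R(j) = j² + 2*j (R(j) = (j² + j) + j = (j + j²) + j = j² + 2*j)
O(C, h) = -1 - 3*C/7 (O(C, h) = -3*(1/3 + C/7) = -3*(1*(⅓) + C*(⅐)) = -3*(⅓ + C/7) = -1 - 3*C/7)
O(R(4), 13)² = (-1 - 12*(2 + 4)/7)² = (-1 - 12*6/7)² = (-1 - 3/7*24)² = (-1 - 72/7)² = (-79/7)² = 6241/49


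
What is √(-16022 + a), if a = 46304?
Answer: 7*√618 ≈ 174.02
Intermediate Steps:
√(-16022 + a) = √(-16022 + 46304) = √30282 = 7*√618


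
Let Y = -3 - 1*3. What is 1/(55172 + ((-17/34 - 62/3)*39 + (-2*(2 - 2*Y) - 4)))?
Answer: 2/108629 ≈ 1.8411e-5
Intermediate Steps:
Y = -6 (Y = -3 - 3 = -6)
1/(55172 + ((-17/34 - 62/3)*39 + (-2*(2 - 2*Y) - 4))) = 1/(55172 + ((-17/34 - 62/3)*39 + (-2*(2 - 2*(-6)) - 4))) = 1/(55172 + ((-17*1/34 - 62*⅓)*39 + (-2*(2 + 12) - 4))) = 1/(55172 + ((-½ - 62/3)*39 + (-2*14 - 4))) = 1/(55172 + (-127/6*39 + (-28 - 4))) = 1/(55172 + (-1651/2 - 32)) = 1/(55172 - 1715/2) = 1/(108629/2) = 2/108629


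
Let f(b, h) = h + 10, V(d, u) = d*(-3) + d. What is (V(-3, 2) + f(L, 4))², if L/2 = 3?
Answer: 400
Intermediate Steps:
L = 6 (L = 2*3 = 6)
V(d, u) = -2*d (V(d, u) = -3*d + d = -2*d)
f(b, h) = 10 + h
(V(-3, 2) + f(L, 4))² = (-2*(-3) + (10 + 4))² = (6 + 14)² = 20² = 400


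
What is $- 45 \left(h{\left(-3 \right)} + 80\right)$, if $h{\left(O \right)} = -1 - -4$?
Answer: $-3735$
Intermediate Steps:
$h{\left(O \right)} = 3$ ($h{\left(O \right)} = -1 + 4 = 3$)
$- 45 \left(h{\left(-3 \right)} + 80\right) = - 45 \left(3 + 80\right) = \left(-45\right) 83 = -3735$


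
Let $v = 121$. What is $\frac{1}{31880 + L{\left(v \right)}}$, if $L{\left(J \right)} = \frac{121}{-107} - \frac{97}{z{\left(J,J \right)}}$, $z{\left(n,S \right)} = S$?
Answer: $\frac{12947}{412725340} \approx 3.137 \cdot 10^{-5}$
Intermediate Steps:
$L{\left(J \right)} = - \frac{121}{107} - \frac{97}{J}$ ($L{\left(J \right)} = \frac{121}{-107} - \frac{97}{J} = 121 \left(- \frac{1}{107}\right) - \frac{97}{J} = - \frac{121}{107} - \frac{97}{J}$)
$\frac{1}{31880 + L{\left(v \right)}} = \frac{1}{31880 - \left(\frac{121}{107} + \frac{97}{121}\right)} = \frac{1}{31880 - \frac{25020}{12947}} = \frac{1}{\frac{412725340}{12947}} = \frac{12947}{412725340}$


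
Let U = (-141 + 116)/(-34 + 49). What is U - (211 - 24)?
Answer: -566/3 ≈ -188.67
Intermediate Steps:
U = -5/3 (U = -25/15 = -25*1/15 = -5/3 ≈ -1.6667)
U - (211 - 24) = -5/3 - (211 - 24) = -5/3 - 1*187 = -5/3 - 187 = -566/3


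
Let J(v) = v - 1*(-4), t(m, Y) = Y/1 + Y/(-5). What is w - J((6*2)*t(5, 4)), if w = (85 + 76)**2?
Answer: 129393/5 ≈ 25879.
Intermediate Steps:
t(m, Y) = 4*Y/5 (t(m, Y) = Y*1 + Y*(-1/5) = Y - Y/5 = 4*Y/5)
w = 25921 (w = 161**2 = 25921)
J(v) = 4 + v (J(v) = v + 4 = 4 + v)
w - J((6*2)*t(5, 4)) = 25921 - (4 + (6*2)*((4/5)*4)) = 25921 - (4 + 12*(16/5)) = 25921 - (4 + 192/5) = 25921 - 1*212/5 = 25921 - 212/5 = 129393/5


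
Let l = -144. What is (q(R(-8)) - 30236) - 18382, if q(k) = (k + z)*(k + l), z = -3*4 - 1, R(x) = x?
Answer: -45426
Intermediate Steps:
z = -13 (z = -12 - 1 = -13)
q(k) = (-144 + k)*(-13 + k) (q(k) = (k - 13)*(k - 144) = (-13 + k)*(-144 + k) = (-144 + k)*(-13 + k))
(q(R(-8)) - 30236) - 18382 = ((1872 + (-8)² - 157*(-8)) - 30236) - 18382 = ((1872 + 64 + 1256) - 30236) - 18382 = (3192 - 30236) - 18382 = -27044 - 18382 = -45426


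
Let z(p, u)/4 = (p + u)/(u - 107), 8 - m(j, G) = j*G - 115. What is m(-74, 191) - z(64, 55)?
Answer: 185460/13 ≈ 14266.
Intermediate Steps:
m(j, G) = 123 - G*j (m(j, G) = 8 - (j*G - 115) = 8 - (G*j - 115) = 8 - (-115 + G*j) = 8 + (115 - G*j) = 123 - G*j)
z(p, u) = 4*(p + u)/(-107 + u) (z(p, u) = 4*((p + u)/(u - 107)) = 4*((p + u)/(-107 + u)) = 4*(p + u)/(-107 + u))
m(-74, 191) - z(64, 55) = (123 - 1*191*(-74)) - 4*(64 + 55)/(-107 + 55) = (123 + 14134) - 4*119/(-52) = 14257 - 4*(-1)*119/52 = 14257 - 1*(-119/13) = 14257 + 119/13 = 185460/13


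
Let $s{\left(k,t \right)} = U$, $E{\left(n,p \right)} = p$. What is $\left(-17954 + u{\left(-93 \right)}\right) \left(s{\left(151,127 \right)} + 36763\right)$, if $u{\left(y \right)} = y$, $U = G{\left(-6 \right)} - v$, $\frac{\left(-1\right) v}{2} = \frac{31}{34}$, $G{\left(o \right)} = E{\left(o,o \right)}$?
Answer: $- \frac{11277570300}{17} \approx -6.6339 \cdot 10^{8}$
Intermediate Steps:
$G{\left(o \right)} = o$
$v = - \frac{31}{17}$ ($v = - 2 \cdot \frac{31}{34} = - 2 \cdot 31 \cdot \frac{1}{34} = \left(-2\right) \frac{31}{34} = - \frac{31}{17} \approx -1.8235$)
$U = - \frac{71}{17}$ ($U = -6 - - \frac{31}{17} = -6 + \frac{31}{17} = - \frac{71}{17} \approx -4.1765$)
$s{\left(k,t \right)} = - \frac{71}{17}$
$\left(-17954 + u{\left(-93 \right)}\right) \left(s{\left(151,127 \right)} + 36763\right) = \left(-17954 - 93\right) \left(- \frac{71}{17} + 36763\right) = \left(-18047\right) \frac{624900}{17} = - \frac{11277570300}{17}$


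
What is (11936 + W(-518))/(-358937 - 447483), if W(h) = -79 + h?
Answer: -11339/806420 ≈ -0.014061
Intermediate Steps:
(11936 + W(-518))/(-358937 - 447483) = (11936 + (-79 - 518))/(-358937 - 447483) = (11936 - 597)/(-806420) = 11339*(-1/806420) = -11339/806420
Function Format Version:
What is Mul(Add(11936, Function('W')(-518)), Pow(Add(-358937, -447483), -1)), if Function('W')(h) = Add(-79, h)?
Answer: Rational(-11339, 806420) ≈ -0.014061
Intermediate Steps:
Mul(Add(11936, Function('W')(-518)), Pow(Add(-358937, -447483), -1)) = Mul(Add(11936, Add(-79, -518)), Pow(Add(-358937, -447483), -1)) = Mul(Add(11936, -597), Pow(-806420, -1)) = Mul(11339, Rational(-1, 806420)) = Rational(-11339, 806420)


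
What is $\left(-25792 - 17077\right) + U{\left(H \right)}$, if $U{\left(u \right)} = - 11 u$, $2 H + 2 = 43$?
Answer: $- \frac{86189}{2} \approx -43095.0$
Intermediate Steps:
$H = \frac{41}{2}$ ($H = -1 + \frac{1}{2} \cdot 43 = -1 + \frac{43}{2} = \frac{41}{2} \approx 20.5$)
$\left(-25792 - 17077\right) + U{\left(H \right)} = \left(-25792 - 17077\right) - \frac{451}{2} = -42869 - \frac{451}{2} = - \frac{86189}{2}$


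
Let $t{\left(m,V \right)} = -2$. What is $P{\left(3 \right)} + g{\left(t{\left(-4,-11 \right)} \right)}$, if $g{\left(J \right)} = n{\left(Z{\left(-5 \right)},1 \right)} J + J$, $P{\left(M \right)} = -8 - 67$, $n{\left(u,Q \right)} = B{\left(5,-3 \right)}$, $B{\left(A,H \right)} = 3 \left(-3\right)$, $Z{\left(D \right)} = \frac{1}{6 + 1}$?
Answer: $-59$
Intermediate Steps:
$Z{\left(D \right)} = \frac{1}{7}$
$B{\left(A,H \right)} = -9$
$n{\left(u,Q \right)} = -9$
$P{\left(M \right)} = -75$ ($P{\left(M \right)} = -8 - 67 = -75$)
$g{\left(J \right)} = - 8 J$ ($g{\left(J \right)} = - 9 J + J = - 8 J$)
$P{\left(3 \right)} + g{\left(t{\left(-4,-11 \right)} \right)} = -75 - -16 = -75 + 16 = -59$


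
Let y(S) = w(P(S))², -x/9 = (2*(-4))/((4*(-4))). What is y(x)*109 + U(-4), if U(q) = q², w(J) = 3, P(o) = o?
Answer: 997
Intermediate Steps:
x = -9/2 (x = -9*2*(-4)/(4*(-4)) = -(-72)/(-16) = -(-72)*(-1)/16 = -9*½ = -9/2 ≈ -4.5000)
y(S) = 9 (y(S) = 3² = 9)
y(x)*109 + U(-4) = 9*109 + (-4)² = 981 + 16 = 997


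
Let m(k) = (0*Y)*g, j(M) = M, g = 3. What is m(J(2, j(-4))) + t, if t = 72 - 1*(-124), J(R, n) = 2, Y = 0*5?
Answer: 196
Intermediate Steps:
Y = 0
m(k) = 0 (m(k) = (0*0)*3 = 0*3 = 0)
t = 196 (t = 72 + 124 = 196)
m(J(2, j(-4))) + t = 0 + 196 = 196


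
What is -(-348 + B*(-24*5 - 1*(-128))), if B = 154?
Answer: -884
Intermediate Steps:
-(-348 + B*(-24*5 - 1*(-128))) = -(-348 + 154*(-24*5 - 1*(-128))) = -(-348 + 154*(-120 + 128)) = -(-348 + 154*8) = -(-348 + 1232) = -1*884 = -884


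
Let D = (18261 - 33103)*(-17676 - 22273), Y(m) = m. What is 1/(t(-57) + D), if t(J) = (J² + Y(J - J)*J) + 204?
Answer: 1/592926511 ≈ 1.6865e-9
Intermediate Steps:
D = 592923058 (D = -14842*(-39949) = 592923058)
t(J) = 204 + J² (t(J) = (J² + (J - J)*J) + 204 = (J² + 0*J) + 204 = (J² + 0) + 204 = J² + 204 = 204 + J²)
1/(t(-57) + D) = 1/((204 + (-57)²) + 592923058) = 1/((204 + 3249) + 592923058) = 1/(3453 + 592923058) = 1/592926511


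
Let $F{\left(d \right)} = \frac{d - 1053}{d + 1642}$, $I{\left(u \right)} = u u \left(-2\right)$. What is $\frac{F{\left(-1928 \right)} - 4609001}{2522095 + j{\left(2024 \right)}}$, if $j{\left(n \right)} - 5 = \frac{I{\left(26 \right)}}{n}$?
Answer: $- \frac{30317940015}{16590369406} \approx -1.8274$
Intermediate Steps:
$I{\left(u \right)} = - 2 u^{2}$ ($I{\left(u \right)} = u^{2} \left(-2\right) = - 2 u^{2}$)
$j{\left(n \right)} = 5 - \frac{1352}{n}$ ($j{\left(n \right)} = 5 + \frac{\left(-2\right) 26^{2}}{n} = 5 + \frac{\left(-2\right) 676}{n} = 5 - \frac{1352}{n}$)
$F{\left(d \right)} = \frac{-1053 + d}{1642 + d}$
$\frac{F{\left(-1928 \right)} - 4609001}{2522095 + j{\left(2024 \right)}} = \frac{\frac{-1053 - 1928}{1642 - 1928} - 4609001}{2522095 + \left(5 - \frac{1352}{2024}\right)} = \frac{\frac{1}{-286} \left(-2981\right) - 4609001}{2522095 + \left(5 - \frac{169}{253}\right)} = \frac{\left(- \frac{1}{286}\right) \left(-2981\right) - 4609001}{2522095 + \left(5 - \frac{169}{253}\right)} = \frac{\frac{271}{26} - 4609001}{2522095 + \frac{1096}{253}} = - \frac{119833755}{26 \cdot \frac{638091131}{253}} = \left(- \frac{119833755}{26}\right) \frac{253}{638091131} = - \frac{30317940015}{16590369406}$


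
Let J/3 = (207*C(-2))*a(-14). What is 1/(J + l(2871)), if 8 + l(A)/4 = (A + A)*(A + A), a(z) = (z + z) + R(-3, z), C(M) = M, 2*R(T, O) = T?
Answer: 1/131918863 ≈ 7.5804e-9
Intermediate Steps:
R(T, O) = T/2
a(z) = -3/2 + 2*z (a(z) = (z + z) + (½)*(-3) = 2*z - 3/2 = -3/2 + 2*z)
l(A) = -32 + 16*A² (l(A) = -32 + 4*((A + A)*(A + A)) = -32 + 4*((2*A)*(2*A)) = -32 + 4*(4*A²) = -32 + 16*A²)
J = 36639 (J = 3*((207*(-2))*(-3/2 + 2*(-14))) = 3*(-414*(-3/2 - 28)) = 3*(-414*(-59/2)) = 3*12213 = 36639)
1/(J + l(2871)) = 1/(36639 + (-32 + 16*2871²)) = 1/(36639 + (-32 + 16*8242641)) = 1/(36639 + (-32 + 131882256)) = 1/(36639 + 131882224) = 1/131918863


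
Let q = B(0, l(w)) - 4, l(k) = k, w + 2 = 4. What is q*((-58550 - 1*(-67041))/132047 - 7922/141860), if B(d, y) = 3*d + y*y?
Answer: 0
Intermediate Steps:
w = 2 (w = -2 + 4 = 2)
B(d, y) = y**2 + 3*d (B(d, y) = 3*d + y**2 = y**2 + 3*d)
q = 0 (q = (2**2 + 3*0) - 4 = (4 + 0) - 4 = 4 - 4 = 0)
q*((-58550 - 1*(-67041))/132047 - 7922/141860) = 0*((-58550 - 1*(-67041))/132047 - 7922/141860) = 0*((-58550 + 67041)*(1/132047) - 7922*1/141860) = 0*(8491*(1/132047) - 3961/70930) = 0*(8491/132047 - 3961/70930) = 0*(79228463/9366093710) = 0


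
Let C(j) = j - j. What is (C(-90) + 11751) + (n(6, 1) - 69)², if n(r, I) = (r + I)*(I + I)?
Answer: 14776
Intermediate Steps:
n(r, I) = 2*I*(I + r) (n(r, I) = (I + r)*(2*I) = 2*I*(I + r))
C(j) = 0
(C(-90) + 11751) + (n(6, 1) - 69)² = (0 + 11751) + (2*1*(1 + 6) - 69)² = 11751 + (2*1*7 - 69)² = 11751 + (14 - 69)² = 11751 + (-55)² = 11751 + 3025 = 14776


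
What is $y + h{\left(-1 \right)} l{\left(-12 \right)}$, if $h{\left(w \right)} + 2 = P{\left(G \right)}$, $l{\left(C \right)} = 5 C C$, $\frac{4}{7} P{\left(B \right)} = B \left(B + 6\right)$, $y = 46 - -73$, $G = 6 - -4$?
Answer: $200279$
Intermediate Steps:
$G = 10$ ($G = 6 + 4 = 10$)
$y = 119$ ($y = 46 + 73 = 119$)
$P{\left(B \right)} = \frac{7 B \left(6 + B\right)}{4}$ ($P{\left(B \right)} = \frac{7 B \left(B + 6\right)}{4} = \frac{7 B \left(6 + B\right)}{4}$)
$l{\left(C \right)} = 5 C^{2}$
$h{\left(w \right)} = 278$ ($h{\left(w \right)} = -2 + \frac{7}{4} \cdot 10 \left(6 + 10\right) = -2 + \frac{7}{4} \cdot 10 \cdot 16 = -2 + 280 = 278$)
$y + h{\left(-1 \right)} l{\left(-12 \right)} = 119 + 278 \cdot 5 \left(-12\right)^{2} = 119 + 278 \cdot 5 \cdot 144 = 119 + 278 \cdot 720 = 119 + 200160 = 200279$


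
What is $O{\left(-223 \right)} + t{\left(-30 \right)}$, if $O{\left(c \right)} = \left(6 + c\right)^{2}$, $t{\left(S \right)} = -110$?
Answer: $46979$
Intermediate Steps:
$O{\left(-223 \right)} + t{\left(-30 \right)} = \left(6 - 223\right)^{2} - 110 = \left(-217\right)^{2} - 110 = 47089 - 110 = 46979$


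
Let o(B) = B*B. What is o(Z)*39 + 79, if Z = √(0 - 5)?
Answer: -116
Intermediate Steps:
Z = I*√5 (Z = √(-5) = I*√5 ≈ 2.2361*I)
o(B) = B²
o(Z)*39 + 79 = (I*√5)²*39 + 79 = -5*39 + 79 = -195 + 79 = -116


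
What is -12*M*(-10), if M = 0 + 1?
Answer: 120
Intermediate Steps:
M = 1
-12*M*(-10) = -12*1*(-10) = -12*(-10) = 120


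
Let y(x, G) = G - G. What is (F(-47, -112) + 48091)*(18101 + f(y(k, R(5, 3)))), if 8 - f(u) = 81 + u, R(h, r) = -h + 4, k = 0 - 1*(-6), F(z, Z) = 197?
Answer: 870536064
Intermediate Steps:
k = 6 (k = 0 + 6 = 6)
R(h, r) = 4 - h
y(x, G) = 0
f(u) = -73 - u (f(u) = 8 - (81 + u) = 8 + (-81 - u) = -73 - u)
(F(-47, -112) + 48091)*(18101 + f(y(k, R(5, 3)))) = (197 + 48091)*(18101 + (-73 - 1*0)) = 48288*(18101 + (-73 + 0)) = 48288*(18101 - 73) = 48288*18028 = 870536064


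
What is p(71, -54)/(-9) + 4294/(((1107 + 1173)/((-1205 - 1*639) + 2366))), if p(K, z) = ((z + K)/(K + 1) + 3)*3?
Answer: 1060583/1080 ≈ 982.02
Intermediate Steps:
p(K, z) = 9 + 3*(K + z)/(1 + K) (p(K, z) = ((K + z)/(1 + K) + 3)*3 = (3 + (K + z)/(1 + K))*3 = 9 + 3*(K + z)/(1 + K))
p(71, -54)/(-9) + 4294/(((1107 + 1173)/((-1205 - 1*639) + 2366))) = (3*(3 - 54 + 4*71)/(1 + 71))/(-9) + 4294/(((1107 + 1173)/((-1205 - 1*639) + 2366))) = (3*(3 - 54 + 284)/72)*(-⅑) + 4294/((2280/((-1205 - 639) + 2366))) = (3*(1/72)*233)*(-⅑) + 4294/((2280/(-1844 + 2366))) = (233/24)*(-⅑) + 4294/((2280/522)) = -233/216 + 4294/((2280*(1/522))) = -233/216 + 4294/(380/87) = -233/216 + 4294*(87/380) = -233/216 + 9831/10 = 1060583/1080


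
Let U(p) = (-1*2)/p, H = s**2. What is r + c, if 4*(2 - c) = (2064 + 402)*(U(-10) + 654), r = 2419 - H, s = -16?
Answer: -4011493/10 ≈ -4.0115e+5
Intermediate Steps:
H = 256 (H = (-16)**2 = 256)
r = 2163 (r = 2419 - 1*256 = 2419 - 256 = 2163)
U(p) = -2/p
c = -4033123/10 (c = 2 - (2064 + 402)*(-2/(-10) + 654)/4 = 2 - 1233*(-2*(-1/10) + 654)/2 = 2 - 1233*(1/5 + 654)/2 = 2 - 1233*3271/(2*5) = 2 - 1/4*8066286/5 = 2 - 4033143/10 = -4033123/10 ≈ -4.0331e+5)
r + c = 2163 - 4033123/10 = -4011493/10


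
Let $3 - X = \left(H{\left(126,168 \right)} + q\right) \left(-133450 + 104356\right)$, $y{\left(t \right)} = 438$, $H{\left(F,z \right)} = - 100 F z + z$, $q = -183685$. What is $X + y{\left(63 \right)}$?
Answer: $-66925422357$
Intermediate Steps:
$H{\left(F,z \right)} = z - 100 F z$ ($H{\left(F,z \right)} = - 100 F z + z = z - 100 F z$)
$X = -66925422795$ ($X = 3 - \left(168 \left(1 - 12600\right) - 183685\right) \left(-133450 + 104356\right) = 3 - \left(168 \left(1 - 12600\right) - 183685\right) \left(-29094\right) = 3 - \left(168 \left(-12599\right) - 183685\right) \left(-29094\right) = 3 - \left(-2116632 - 183685\right) \left(-29094\right) = 3 - \left(-2300317\right) \left(-29094\right) = 3 - 66925422798 = -66925422795$)
$X + y{\left(63 \right)} = -66925422795 + 438 = -66925422357$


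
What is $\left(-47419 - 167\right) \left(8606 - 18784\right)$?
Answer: $484330308$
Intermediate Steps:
$\left(-47419 - 167\right) \left(8606 - 18784\right) = \left(-47586\right) \left(-10178\right) = 484330308$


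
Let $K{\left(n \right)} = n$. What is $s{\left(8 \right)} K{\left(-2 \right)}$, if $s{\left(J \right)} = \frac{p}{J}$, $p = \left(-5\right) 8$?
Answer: $10$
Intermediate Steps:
$p = -40$
$s{\left(J \right)} = - \frac{40}{J}$
$s{\left(8 \right)} K{\left(-2 \right)} = - \frac{40}{8} \left(-2\right) = \left(-40\right) \frac{1}{8} \left(-2\right) = \left(-5\right) \left(-2\right) = 10$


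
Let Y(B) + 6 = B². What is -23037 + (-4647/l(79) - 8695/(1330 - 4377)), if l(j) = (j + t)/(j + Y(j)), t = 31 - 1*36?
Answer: -47298100841/112739 ≈ -4.1954e+5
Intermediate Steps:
t = -5 (t = 31 - 36 = -5)
Y(B) = -6 + B²
l(j) = (-5 + j)/(-6 + j + j²) (l(j) = (j - 5)/(j + (-6 + j²)) = (-5 + j)/(-6 + j + j²))
-23037 + (-4647/l(79) - 8695/(1330 - 4377)) = -23037 + (-4647*(-6 + 79 + 79²)/(-5 + 79) - 8695/(1330 - 4377)) = -23037 + (-4647/(74/(-6 + 79 + 6241)) - 8695/(-3047)) = -23037 + (-4647/(74/6314) - 8695*(-1/3047)) = -23037 + (-4647/((1/6314)*74) + 8695/3047) = -23037 + (-4647/37/3157 + 8695/3047) = -23037 + (-4647*3157/37 + 8695/3047) = -23037 + (-14670579/37 + 8695/3047) = -23037 - 44700932498/112739 = -47298100841/112739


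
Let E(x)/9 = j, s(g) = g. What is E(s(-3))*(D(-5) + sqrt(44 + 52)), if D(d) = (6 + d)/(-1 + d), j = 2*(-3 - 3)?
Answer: 18 - 432*sqrt(6) ≈ -1040.2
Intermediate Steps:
j = -12 (j = 2*(-6) = -12)
E(x) = -108 (E(x) = 9*(-12) = -108)
D(d) = (6 + d)/(-1 + d)
E(s(-3))*(D(-5) + sqrt(44 + 52)) = -108*((6 - 5)/(-1 - 5) + sqrt(44 + 52)) = -108*(1/(-6) + sqrt(96)) = -108*(-1/6*1 + 4*sqrt(6)) = -108*(-1/6 + 4*sqrt(6)) = 18 - 432*sqrt(6)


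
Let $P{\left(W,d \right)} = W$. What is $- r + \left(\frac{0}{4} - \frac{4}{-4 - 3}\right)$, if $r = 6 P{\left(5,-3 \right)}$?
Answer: $- \frac{206}{7} \approx -29.429$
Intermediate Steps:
$r = 30$ ($r = 6 \cdot 5 = 30$)
$- r + \left(\frac{0}{4} - \frac{4}{-4 - 3}\right) = \left(-1\right) 30 + \left(\frac{0}{4} - \frac{4}{-4 - 3}\right) = -30 + \left(0 \cdot \frac{1}{4} - \frac{4}{-7}\right) = -30 + \left(0 - - \frac{4}{7}\right) = -30 + \left(0 + \frac{4}{7}\right) = -30 + \frac{4}{7} = - \frac{206}{7}$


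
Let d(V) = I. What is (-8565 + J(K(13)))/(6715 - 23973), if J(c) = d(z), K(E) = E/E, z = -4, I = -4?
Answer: 8569/17258 ≈ 0.49652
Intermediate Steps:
K(E) = 1
d(V) = -4
J(c) = -4
(-8565 + J(K(13)))/(6715 - 23973) = (-8565 - 4)/(6715 - 23973) = -8569/(-17258) = -8569*(-1/17258) = 8569/17258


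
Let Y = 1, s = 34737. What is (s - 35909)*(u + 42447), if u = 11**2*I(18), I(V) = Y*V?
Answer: -52300500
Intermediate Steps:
I(V) = V (I(V) = 1*V = V)
u = 2178 (u = 11**2*18 = 121*18 = 2178)
(s - 35909)*(u + 42447) = (34737 - 35909)*(2178 + 42447) = -1172*44625 = -52300500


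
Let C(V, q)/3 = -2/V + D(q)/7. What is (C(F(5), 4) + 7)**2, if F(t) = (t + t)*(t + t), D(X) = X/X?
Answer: 6651241/122500 ≈ 54.296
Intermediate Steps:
D(X) = 1
F(t) = 4*t**2 (F(t) = (2*t)*(2*t) = 4*t**2)
C(V, q) = 3/7 - 6/V (C(V, q) = 3*(-2/V + 1/7) = 3*(1/7 - 2/V) = 3/7 - 6/V)
(C(F(5), 4) + 7)**2 = ((3/7 - 6/(4*5**2)) + 7)**2 = ((3/7 - 6/(4*25)) + 7)**2 = ((3/7 - 6/100) + 7)**2 = ((3/7 - 6*1/100) + 7)**2 = ((3/7 - 3/50) + 7)**2 = (129/350 + 7)**2 = (2579/350)**2 = 6651241/122500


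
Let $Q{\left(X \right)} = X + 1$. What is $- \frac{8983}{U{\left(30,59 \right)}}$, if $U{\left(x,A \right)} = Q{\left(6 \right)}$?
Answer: $- \frac{8983}{7} \approx -1283.3$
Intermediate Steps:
$Q{\left(X \right)} = 1 + X$
$U{\left(x,A \right)} = 7$ ($U{\left(x,A \right)} = 1 + 6 = 7$)
$- \frac{8983}{U{\left(30,59 \right)}} = - \frac{8983}{7}$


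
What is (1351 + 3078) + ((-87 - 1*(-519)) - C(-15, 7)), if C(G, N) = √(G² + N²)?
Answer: 4861 - √274 ≈ 4844.4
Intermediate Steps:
(1351 + 3078) + ((-87 - 1*(-519)) - C(-15, 7)) = (1351 + 3078) + ((-87 - 1*(-519)) - √((-15)² + 7²)) = 4429 + ((-87 + 519) - √(225 + 49)) = 4429 + (432 - √274) = 4861 - √274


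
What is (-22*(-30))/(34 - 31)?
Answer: 220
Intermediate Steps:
(-22*(-30))/(34 - 31) = 660/3 = 660*(⅓) = 220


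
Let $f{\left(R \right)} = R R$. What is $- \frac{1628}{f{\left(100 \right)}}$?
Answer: $- \frac{407}{2500} \approx -0.1628$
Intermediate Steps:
$f{\left(R \right)} = R^{2}$
$- \frac{1628}{f{\left(100 \right)}} = - \frac{1628}{100^{2}} = - \frac{1628}{10000} = \left(-1628\right) \frac{1}{10000} = - \frac{407}{2500}$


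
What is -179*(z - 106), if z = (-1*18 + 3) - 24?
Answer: 25955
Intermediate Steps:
z = -39 (z = (-18 + 3) - 24 = -15 - 24 = -39)
-179*(z - 106) = -179*(-39 - 106) = -179*(-145) = 25955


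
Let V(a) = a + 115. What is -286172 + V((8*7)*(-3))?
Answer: -286225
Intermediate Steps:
V(a) = 115 + a
-286172 + V((8*7)*(-3)) = -286172 + (115 + (8*7)*(-3)) = -286172 + (115 + 56*(-3)) = -286172 + (115 - 168) = -286172 - 53 = -286225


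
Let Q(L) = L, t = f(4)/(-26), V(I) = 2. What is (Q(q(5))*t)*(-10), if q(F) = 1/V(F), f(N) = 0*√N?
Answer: 0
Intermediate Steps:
f(N) = 0
t = 0 (t = 0/(-26) = 0*(-1/26) = 0)
q(F) = ½ (q(F) = 1/2 = ½)
(Q(q(5))*t)*(-10) = ((½)*0)*(-10) = 0*(-10) = 0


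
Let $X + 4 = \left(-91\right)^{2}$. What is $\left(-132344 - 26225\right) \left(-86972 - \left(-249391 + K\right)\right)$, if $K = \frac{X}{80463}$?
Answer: $- \frac{690764182909560}{26821} \approx -2.5755 \cdot 10^{10}$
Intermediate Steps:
$X = 8277$ ($X = -4 + \left(-91\right)^{2} = -4 + 8281 = 8277$)
$K = \frac{2759}{26821}$ ($K = \frac{8277}{80463} = 8277 \cdot \frac{1}{80463} = \frac{2759}{26821} \approx 0.10287$)
$\left(-132344 - 26225\right) \left(-86972 - \left(-249391 + K\right)\right) = \left(-132344 - 26225\right) \left(-86972 + \left(249391 - \frac{2759}{26821}\right)\right) = - 158569 \left(-86972 + \left(249391 - \frac{2759}{26821}\right)\right) = - 158569 \left(-86972 + \frac{6688913252}{26821}\right) = \left(-158569\right) \frac{4356237240}{26821} = - \frac{690764182909560}{26821}$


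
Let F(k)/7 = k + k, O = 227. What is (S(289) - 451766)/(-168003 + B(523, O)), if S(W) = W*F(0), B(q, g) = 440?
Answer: 451766/167563 ≈ 2.6961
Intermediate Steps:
F(k) = 14*k (F(k) = 7*(k + k) = 7*(2*k) = 14*k)
S(W) = 0 (S(W) = W*(14*0) = W*0 = 0)
(S(289) - 451766)/(-168003 + B(523, O)) = (0 - 451766)/(-168003 + 440) = -451766/(-167563) = -451766*(-1/167563) = 451766/167563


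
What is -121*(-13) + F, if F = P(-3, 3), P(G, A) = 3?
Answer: 1576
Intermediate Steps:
F = 3
-121*(-13) + F = -121*(-13) + 3 = 1573 + 3 = 1576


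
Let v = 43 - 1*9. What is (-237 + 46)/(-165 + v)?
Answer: 191/131 ≈ 1.4580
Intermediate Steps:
v = 34 (v = 43 - 9 = 34)
(-237 + 46)/(-165 + v) = (-237 + 46)/(-165 + 34) = -191/(-131) = -191*(-1/131) = 191/131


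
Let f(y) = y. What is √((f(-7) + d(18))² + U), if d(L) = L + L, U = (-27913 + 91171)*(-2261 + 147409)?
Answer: 5*√367270921 ≈ 95822.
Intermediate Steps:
U = 9181772184 (U = 63258*145148 = 9181772184)
d(L) = 2*L
√((f(-7) + d(18))² + U) = √((-7 + 2*18)² + 9181772184) = √((-7 + 36)² + 9181772184) = √(29² + 9181772184) = √(841 + 9181772184) = √9181773025 = 5*√367270921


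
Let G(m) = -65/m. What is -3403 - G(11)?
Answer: -37368/11 ≈ -3397.1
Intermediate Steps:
-3403 - G(11) = -3403 - (-65)/11 = -3403 - 1*(-65/11) = -3403 + 65/11 = -37368/11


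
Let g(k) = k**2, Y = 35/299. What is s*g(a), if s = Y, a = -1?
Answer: 35/299 ≈ 0.11706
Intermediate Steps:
Y = 35/299 (Y = 35*(1/299) = 35/299 ≈ 0.11706)
s = 35/299 ≈ 0.11706
s*g(a) = (35/299)*(-1)**2 = (35/299)*1 = 35/299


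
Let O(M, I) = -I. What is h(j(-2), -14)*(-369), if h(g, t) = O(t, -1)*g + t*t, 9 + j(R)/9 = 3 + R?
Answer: -45756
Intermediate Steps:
j(R) = -54 + 9*R (j(R) = -81 + 9*(3 + R) = -81 + (27 + 9*R) = -54 + 9*R)
h(g, t) = g + t² (h(g, t) = (-1*(-1))*g + t*t = 1*g + t² = g + t²)
h(j(-2), -14)*(-369) = ((-54 + 9*(-2)) + (-14)²)*(-369) = ((-54 - 18) + 196)*(-369) = (-72 + 196)*(-369) = 124*(-369) = -45756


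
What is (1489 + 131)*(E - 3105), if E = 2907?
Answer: -320760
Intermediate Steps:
(1489 + 131)*(E - 3105) = (1489 + 131)*(2907 - 3105) = 1620*(-198) = -320760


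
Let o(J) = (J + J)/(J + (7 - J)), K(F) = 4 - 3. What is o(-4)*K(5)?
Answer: -8/7 ≈ -1.1429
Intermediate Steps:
K(F) = 1
o(J) = 2*J/7 (o(J) = (2*J)/7 = (2*J)*(⅐) = 2*J/7)
o(-4)*K(5) = ((2/7)*(-4))*1 = -8/7*1 = -8/7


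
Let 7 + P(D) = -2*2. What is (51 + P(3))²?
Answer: 1600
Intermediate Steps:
P(D) = -11 (P(D) = -7 - 2*2 = -7 - 4 = -11)
(51 + P(3))² = (51 - 11)² = 40² = 1600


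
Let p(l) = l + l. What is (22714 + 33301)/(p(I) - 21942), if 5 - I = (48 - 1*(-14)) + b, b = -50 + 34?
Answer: -56015/22024 ≈ -2.5434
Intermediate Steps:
b = -16
I = -41 (I = 5 - ((48 - 1*(-14)) - 16) = 5 - ((48 + 14) - 16) = 5 - (62 - 16) = 5 - 1*46 = 5 - 46 = -41)
p(l) = 2*l
(22714 + 33301)/(p(I) - 21942) = (22714 + 33301)/(2*(-41) - 21942) = 56015/(-82 - 21942) = 56015/(-22024) = 56015*(-1/22024) = -56015/22024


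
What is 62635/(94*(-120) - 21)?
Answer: -62635/11301 ≈ -5.5424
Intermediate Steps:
62635/(94*(-120) - 21) = 62635/(-11280 - 21) = 62635/(-11301) = 62635*(-1/11301) = -62635/11301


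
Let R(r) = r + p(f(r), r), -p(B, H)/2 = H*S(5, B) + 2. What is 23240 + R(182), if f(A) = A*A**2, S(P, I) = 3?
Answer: 22326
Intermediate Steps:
f(A) = A**3
p(B, H) = -4 - 6*H (p(B, H) = -2*(H*3 + 2) = -2*(3*H + 2) = -2*(2 + 3*H) = -4 - 6*H)
R(r) = -4 - 5*r (R(r) = r + (-4 - 6*r) = -4 - 5*r)
23240 + R(182) = 23240 + (-4 - 5*182) = 23240 + (-4 - 910) = 23240 - 914 = 22326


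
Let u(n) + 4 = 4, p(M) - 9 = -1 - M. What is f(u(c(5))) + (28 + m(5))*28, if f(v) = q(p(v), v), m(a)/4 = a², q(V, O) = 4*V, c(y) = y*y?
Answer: 3616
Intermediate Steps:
c(y) = y²
p(M) = 8 - M (p(M) = 9 + (-1 - M) = 8 - M)
u(n) = 0 (u(n) = -4 + 4 = 0)
m(a) = 4*a²
f(v) = 32 - 4*v (f(v) = 4*(8 - v) = 32 - 4*v)
f(u(c(5))) + (28 + m(5))*28 = (32 - 4*0) + (28 + 4*5²)*28 = (32 + 0) + (28 + 4*25)*28 = 32 + (28 + 100)*28 = 32 + 128*28 = 32 + 3584 = 3616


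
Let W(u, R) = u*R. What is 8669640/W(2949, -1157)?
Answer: -2889880/1137331 ≈ -2.5409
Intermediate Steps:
W(u, R) = R*u
8669640/W(2949, -1157) = 8669640/((-1157*2949)) = 8669640/(-3411993) = 8669640*(-1/3411993) = -2889880/1137331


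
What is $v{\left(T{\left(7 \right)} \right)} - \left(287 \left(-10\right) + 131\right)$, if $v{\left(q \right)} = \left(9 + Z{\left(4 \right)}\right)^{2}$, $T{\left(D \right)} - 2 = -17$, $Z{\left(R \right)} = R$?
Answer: $2908$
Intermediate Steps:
$T{\left(D \right)} = -15$ ($T{\left(D \right)} = 2 - 17 = -15$)
$v{\left(q \right)} = 169$ ($v{\left(q \right)} = \left(9 + 4\right)^{2} = 13^{2} = 169$)
$v{\left(T{\left(7 \right)} \right)} - \left(287 \left(-10\right) + 131\right) = 169 - \left(287 \left(-10\right) + 131\right) = 169 - \left(-2870 + 131\right) = 169 - -2739 = 169 + 2739 = 2908$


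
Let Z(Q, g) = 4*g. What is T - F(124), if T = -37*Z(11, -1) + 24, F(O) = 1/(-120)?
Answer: 20641/120 ≈ 172.01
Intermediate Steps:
F(O) = -1/120
T = 172 (T = -148*(-1) + 24 = -37*(-4) + 24 = 148 + 24 = 172)
T - F(124) = 172 - 1*(-1/120) = 172 + 1/120 = 20641/120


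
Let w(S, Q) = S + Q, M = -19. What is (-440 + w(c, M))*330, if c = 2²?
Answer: -150150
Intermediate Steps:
c = 4
w(S, Q) = Q + S
(-440 + w(c, M))*330 = (-440 + (-19 + 4))*330 = (-440 - 15)*330 = -455*330 = -150150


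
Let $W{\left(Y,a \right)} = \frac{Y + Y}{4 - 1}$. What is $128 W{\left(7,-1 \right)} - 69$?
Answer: $\frac{1585}{3} \approx 528.33$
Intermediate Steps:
$W{\left(Y,a \right)} = \frac{2 Y}{3}$
$128 W{\left(7,-1 \right)} - 69 = 128 \cdot \frac{2}{3} \cdot 7 - 69 = 128 \cdot \frac{14}{3} - 69 = \frac{1792}{3} - 69 = \frac{1585}{3}$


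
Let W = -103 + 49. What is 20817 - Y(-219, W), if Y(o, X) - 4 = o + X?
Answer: 21086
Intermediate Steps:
W = -54
Y(o, X) = 4 + X + o (Y(o, X) = 4 + (o + X) = 4 + (X + o) = 4 + X + o)
20817 - Y(-219, W) = 20817 - (4 - 54 - 219) = 20817 - 1*(-269) = 20817 + 269 = 21086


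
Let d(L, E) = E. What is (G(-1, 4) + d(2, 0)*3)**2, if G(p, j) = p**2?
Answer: 1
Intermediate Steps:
(G(-1, 4) + d(2, 0)*3)**2 = ((-1)**2 + 0*3)**2 = (1 + 0)**2 = 1**2 = 1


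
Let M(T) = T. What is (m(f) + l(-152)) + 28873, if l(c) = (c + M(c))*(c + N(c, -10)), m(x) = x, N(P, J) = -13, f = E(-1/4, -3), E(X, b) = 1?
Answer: 79034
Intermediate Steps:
f = 1
l(c) = 2*c*(-13 + c) (l(c) = (c + c)*(c - 13) = (2*c)*(-13 + c) = 2*c*(-13 + c))
(m(f) + l(-152)) + 28873 = (1 + 2*(-152)*(-13 - 152)) + 28873 = (1 + 2*(-152)*(-165)) + 28873 = (1 + 50160) + 28873 = 50161 + 28873 = 79034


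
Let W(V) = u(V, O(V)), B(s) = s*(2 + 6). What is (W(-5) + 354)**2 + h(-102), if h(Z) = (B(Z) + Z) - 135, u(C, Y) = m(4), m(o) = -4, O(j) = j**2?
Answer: 121447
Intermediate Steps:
u(C, Y) = -4
B(s) = 8*s (B(s) = s*8 = 8*s)
h(Z) = -135 + 9*Z (h(Z) = (8*Z + Z) - 135 = 9*Z - 135 = -135 + 9*Z)
W(V) = -4
(W(-5) + 354)**2 + h(-102) = (-4 + 354)**2 + (-135 + 9*(-102)) = 350**2 + (-135 - 918) = 122500 - 1053 = 121447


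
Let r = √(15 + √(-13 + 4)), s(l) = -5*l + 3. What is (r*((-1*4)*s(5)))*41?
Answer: 3608*√(15 + 3*I) ≈ 14043.0 + 1390.5*I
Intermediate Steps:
s(l) = 3 - 5*l
r = √(15 + 3*I) (r = √(15 + √(-9)) = √(15 + 3*I) ≈ 3.8921 + 0.3854*I)
(r*((-1*4)*s(5)))*41 = (√(15 + 3*I)*((-1*4)*(3 - 5*5)))*41 = (√(15 + 3*I)*(-4*(3 - 25)))*41 = (√(15 + 3*I)*(-4*(-22)))*41 = (√(15 + 3*I)*88)*41 = (88*√(15 + 3*I))*41 = 3608*√(15 + 3*I)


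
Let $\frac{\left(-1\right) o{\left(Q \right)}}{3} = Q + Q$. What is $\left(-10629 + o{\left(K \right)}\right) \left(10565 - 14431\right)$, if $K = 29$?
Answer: $41764398$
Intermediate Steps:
$o{\left(Q \right)} = - 6 Q$ ($o{\left(Q \right)} = - 3 \left(Q + Q\right) = - 3 \cdot 2 Q = - 6 Q$)
$\left(-10629 + o{\left(K \right)}\right) \left(10565 - 14431\right) = \left(-10629 - 174\right) \left(10565 - 14431\right) = \left(-10629 - 174\right) \left(-3866\right) = \left(-10803\right) \left(-3866\right) = 41764398$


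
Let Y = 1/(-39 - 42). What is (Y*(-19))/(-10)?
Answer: -19/810 ≈ -0.023457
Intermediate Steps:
Y = -1/81 (Y = 1/(-81) = -1/81 ≈ -0.012346)
(Y*(-19))/(-10) = -1/81*(-19)/(-10) = (19/81)*(-1/10) = -19/810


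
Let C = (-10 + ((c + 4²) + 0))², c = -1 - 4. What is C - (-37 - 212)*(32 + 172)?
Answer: 50797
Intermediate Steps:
c = -5
C = 1 (C = (-10 + ((-5 + 4²) + 0))² = (-10 + ((-5 + 16) + 0))² = (-10 + (11 + 0))² = (-10 + 11)² = 1² = 1)
C - (-37 - 212)*(32 + 172) = 1 - (-37 - 212)*(32 + 172) = 1 - (-249)*204 = 1 - 1*(-50796) = 1 + 50796 = 50797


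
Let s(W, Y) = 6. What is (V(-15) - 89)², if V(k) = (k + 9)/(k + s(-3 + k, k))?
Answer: 70225/9 ≈ 7802.8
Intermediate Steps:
V(k) = (9 + k)/(6 + k) (V(k) = (k + 9)/(k + 6) = (9 + k)/(6 + k))
(V(-15) - 89)² = ((9 - 15)/(6 - 15) - 89)² = (-6/(-9) - 89)² = (-⅑*(-6) - 89)² = (⅔ - 89)² = (-265/3)² = 70225/9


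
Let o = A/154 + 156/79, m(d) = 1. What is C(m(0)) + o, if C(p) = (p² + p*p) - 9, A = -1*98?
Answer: -4920/869 ≈ -5.6617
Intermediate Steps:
A = -98
C(p) = -9 + 2*p² (C(p) = (p² + p²) - 9 = 2*p² - 9 = -9 + 2*p²)
o = 1163/869 (o = -98/154 + 156/79 = -98*1/154 + 156*(1/79) = -7/11 + 156/79 = 1163/869 ≈ 1.3383)
C(m(0)) + o = (-9 + 2*1²) + 1163/869 = (-9 + 2*1) + 1163/869 = (-9 + 2) + 1163/869 = -7 + 1163/869 = -4920/869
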